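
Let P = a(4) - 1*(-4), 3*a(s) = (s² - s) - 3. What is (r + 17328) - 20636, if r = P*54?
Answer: -2930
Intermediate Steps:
a(s) = -1 - s/3 + s²/3 (a(s) = ((s² - s) - 3)/3 = (-3 + s² - s)/3 = -1 - s/3 + s²/3)
P = 7 (P = (-1 - ⅓*4 + (⅓)*4²) - 1*(-4) = (-1 - 4/3 + (⅓)*16) + 4 = (-1 - 4/3 + 16/3) + 4 = 3 + 4 = 7)
r = 378 (r = 7*54 = 378)
(r + 17328) - 20636 = (378 + 17328) - 20636 = 17706 - 20636 = -2930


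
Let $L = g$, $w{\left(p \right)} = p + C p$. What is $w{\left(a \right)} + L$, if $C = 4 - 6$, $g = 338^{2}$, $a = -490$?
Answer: $114734$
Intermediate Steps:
$g = 114244$
$C = -2$
$w{\left(p \right)} = - p$ ($w{\left(p \right)} = p - 2 p = - p$)
$L = 114244$
$w{\left(a \right)} + L = \left(-1\right) \left(-490\right) + 114244 = 490 + 114244 = 114734$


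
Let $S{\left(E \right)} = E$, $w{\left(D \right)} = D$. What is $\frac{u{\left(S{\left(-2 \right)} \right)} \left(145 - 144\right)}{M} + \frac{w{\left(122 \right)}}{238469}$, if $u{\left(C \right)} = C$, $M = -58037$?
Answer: $\frac{1079636}{1977146479} \approx 0.00054606$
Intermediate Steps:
$\frac{u{\left(S{\left(-2 \right)} \right)} \left(145 - 144\right)}{M} + \frac{w{\left(122 \right)}}{238469} = \frac{\left(-2\right) \left(145 - 144\right)}{-58037} + \frac{122}{238469} = \left(-2\right) 1 \left(- \frac{1}{58037}\right) + 122 \cdot \frac{1}{238469} = \left(-2\right) \left(- \frac{1}{58037}\right) + \frac{122}{238469} = \frac{2}{58037} + \frac{122}{238469} = \frac{1079636}{1977146479}$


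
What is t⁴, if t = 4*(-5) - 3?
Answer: 279841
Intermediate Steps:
t = -23 (t = -20 - 3 = -23)
t⁴ = (-23)⁴ = 279841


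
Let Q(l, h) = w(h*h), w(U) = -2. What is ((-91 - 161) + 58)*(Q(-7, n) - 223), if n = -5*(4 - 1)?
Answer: 43650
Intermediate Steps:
n = -15 (n = -5*3 = -15)
Q(l, h) = -2
((-91 - 161) + 58)*(Q(-7, n) - 223) = ((-91 - 161) + 58)*(-2 - 223) = (-252 + 58)*(-225) = -194*(-225) = 43650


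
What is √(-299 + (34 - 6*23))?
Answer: I*√403 ≈ 20.075*I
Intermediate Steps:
√(-299 + (34 - 6*23)) = √(-299 + (34 - 138)) = √(-299 - 104) = √(-403) = I*√403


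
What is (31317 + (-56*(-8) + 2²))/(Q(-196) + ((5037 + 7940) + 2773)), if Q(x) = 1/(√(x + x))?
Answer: 196141806000/97240500001 + 444766*I*√2/97240500001 ≈ 2.0171 + 6.4684e-6*I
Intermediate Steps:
Q(x) = √2/(2*√x) (Q(x) = 1/(√(2*x)) = 1/(√2*√x) = √2/(2*√x))
(31317 + (-56*(-8) + 2²))/(Q(-196) + ((5037 + 7940) + 2773)) = (31317 + (-56*(-8) + 2²))/(√2/(2*√(-196)) + ((5037 + 7940) + 2773)) = (31317 + (448 + 4))/(√2*(-I/14)/2 + (12977 + 2773)) = (31317 + 452)/(-I*√2/28 + 15750) = 31769/(15750 - I*√2/28)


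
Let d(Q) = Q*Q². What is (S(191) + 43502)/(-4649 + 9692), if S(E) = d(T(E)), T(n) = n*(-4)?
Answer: -148633414/1681 ≈ -88420.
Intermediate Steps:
T(n) = -4*n
d(Q) = Q³
S(E) = -64*E³ (S(E) = (-4*E)³ = -64*E³)
(S(191) + 43502)/(-4649 + 9692) = (-64*191³ + 43502)/(-4649 + 9692) = (-64*6967871 + 43502)/5043 = (-445943744 + 43502)*(1/5043) = -445900242*1/5043 = -148633414/1681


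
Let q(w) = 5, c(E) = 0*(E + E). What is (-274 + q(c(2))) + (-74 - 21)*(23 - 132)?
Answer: 10086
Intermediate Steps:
c(E) = 0 (c(E) = 0*(2*E) = 0)
(-274 + q(c(2))) + (-74 - 21)*(23 - 132) = (-274 + 5) + (-74 - 21)*(23 - 132) = -269 - 95*(-109) = -269 + 10355 = 10086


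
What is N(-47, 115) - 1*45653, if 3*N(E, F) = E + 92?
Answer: -45638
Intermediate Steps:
N(E, F) = 92/3 + E/3 (N(E, F) = (E + 92)/3 = (92 + E)/3 = 92/3 + E/3)
N(-47, 115) - 1*45653 = (92/3 + (⅓)*(-47)) - 1*45653 = (92/3 - 47/3) - 45653 = 15 - 45653 = -45638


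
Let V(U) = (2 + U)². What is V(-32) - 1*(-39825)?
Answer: 40725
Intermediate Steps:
V(-32) - 1*(-39825) = (2 - 32)² - 1*(-39825) = (-30)² + 39825 = 900 + 39825 = 40725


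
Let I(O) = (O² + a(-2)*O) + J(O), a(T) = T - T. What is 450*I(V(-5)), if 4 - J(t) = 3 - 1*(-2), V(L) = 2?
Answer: 1350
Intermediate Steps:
a(T) = 0
J(t) = -1 (J(t) = 4 - (3 - 1*(-2)) = 4 - (3 + 2) = 4 - 1*5 = 4 - 5 = -1)
I(O) = -1 + O² (I(O) = (O² + 0*O) - 1 = (O² + 0) - 1 = O² - 1 = -1 + O²)
450*I(V(-5)) = 450*(-1 + 2²) = 450*(-1 + 4) = 450*3 = 1350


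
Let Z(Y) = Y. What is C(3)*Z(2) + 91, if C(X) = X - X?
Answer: 91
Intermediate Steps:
C(X) = 0
C(3)*Z(2) + 91 = 0*2 + 91 = 0 + 91 = 91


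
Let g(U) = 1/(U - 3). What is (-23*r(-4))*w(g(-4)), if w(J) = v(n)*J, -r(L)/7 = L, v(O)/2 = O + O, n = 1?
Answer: 368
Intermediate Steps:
v(O) = 4*O (v(O) = 2*(O + O) = 2*(2*O) = 4*O)
r(L) = -7*L
g(U) = 1/(-3 + U)
w(J) = 4*J (w(J) = (4*1)*J = 4*J)
(-23*r(-4))*w(g(-4)) = (-(-161)*(-4))*(4/(-3 - 4)) = (-23*28)*(4/(-7)) = -2576*(-1)/7 = -644*(-4/7) = 368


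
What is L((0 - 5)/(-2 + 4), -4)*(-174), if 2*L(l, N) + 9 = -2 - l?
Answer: 1479/2 ≈ 739.50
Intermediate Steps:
L(l, N) = -11/2 - l/2 (L(l, N) = -9/2 + (-2 - l)/2 = -9/2 + (-1 - l/2) = -11/2 - l/2)
L((0 - 5)/(-2 + 4), -4)*(-174) = (-11/2 - (0 - 5)/(2*(-2 + 4)))*(-174) = (-11/2 - (-5)/(2*2))*(-174) = (-11/2 - ½*(-5/2))*(-174) = (-11/2 + 5/4)*(-174) = -17/4*(-174) = 1479/2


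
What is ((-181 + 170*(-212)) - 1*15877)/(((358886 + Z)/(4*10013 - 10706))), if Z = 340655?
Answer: -1528867908/699541 ≈ -2185.5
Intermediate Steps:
((-181 + 170*(-212)) - 1*15877)/(((358886 + Z)/(4*10013 - 10706))) = ((-181 + 170*(-212)) - 1*15877)/(((358886 + 340655)/(4*10013 - 10706))) = ((-181 - 36040) - 15877)/((699541/(40052 - 10706))) = (-36221 - 15877)/((699541/29346)) = -52098/(699541*(1/29346)) = -52098/699541/29346 = -52098*29346/699541 = -1528867908/699541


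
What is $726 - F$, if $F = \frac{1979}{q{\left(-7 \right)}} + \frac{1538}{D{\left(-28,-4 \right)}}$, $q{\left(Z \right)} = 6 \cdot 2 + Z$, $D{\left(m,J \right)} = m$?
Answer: $\frac{26959}{70} \approx 385.13$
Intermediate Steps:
$q{\left(Z \right)} = 12 + Z$
$F = \frac{23861}{70}$ ($F = \frac{1979}{12 - 7} + \frac{1538}{-28} = \frac{1979}{5} + 1538 \left(- \frac{1}{28}\right) = 1979 \cdot \frac{1}{5} - \frac{769}{14} = \frac{1979}{5} - \frac{769}{14} = \frac{23861}{70} \approx 340.87$)
$726 - F = 726 - \frac{23861}{70} = \frac{26959}{70}$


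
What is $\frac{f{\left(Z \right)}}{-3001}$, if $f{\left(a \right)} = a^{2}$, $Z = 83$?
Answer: $- \frac{6889}{3001} \approx -2.2956$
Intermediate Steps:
$\frac{f{\left(Z \right)}}{-3001} = \frac{83^{2}}{-3001} = 6889 \left(- \frac{1}{3001}\right) = - \frac{6889}{3001}$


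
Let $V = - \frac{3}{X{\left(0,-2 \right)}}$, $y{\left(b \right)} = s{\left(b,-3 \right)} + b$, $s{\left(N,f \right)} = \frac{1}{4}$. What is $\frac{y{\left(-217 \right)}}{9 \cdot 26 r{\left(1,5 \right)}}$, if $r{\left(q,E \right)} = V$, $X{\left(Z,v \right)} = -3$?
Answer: $- \frac{289}{312} \approx -0.92628$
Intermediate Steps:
$s{\left(N,f \right)} = \frac{1}{4}$
$y{\left(b \right)} = \frac{1}{4} + b$
$V = 1$ ($V = - \frac{3}{-3} = \left(-3\right) \left(- \frac{1}{3}\right) = 1$)
$r{\left(q,E \right)} = 1$
$\frac{y{\left(-217 \right)}}{9 \cdot 26 r{\left(1,5 \right)}} = \frac{\frac{1}{4} - 217}{9 \cdot 26 \cdot 1} = - \frac{867}{4 \cdot 234 \cdot 1} = - \frac{867}{4 \cdot 234} = \left(- \frac{867}{4}\right) \frac{1}{234} = - \frac{289}{312}$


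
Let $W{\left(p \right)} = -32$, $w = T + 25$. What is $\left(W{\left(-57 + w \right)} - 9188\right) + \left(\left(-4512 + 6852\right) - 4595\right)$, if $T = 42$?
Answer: $-11475$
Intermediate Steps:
$w = 67$ ($w = 42 + 25 = 67$)
$\left(W{\left(-57 + w \right)} - 9188\right) + \left(\left(-4512 + 6852\right) - 4595\right) = \left(-32 - 9188\right) + \left(\left(-4512 + 6852\right) - 4595\right) = -9220 + \left(2340 - 4595\right) = -9220 - 2255 = -11475$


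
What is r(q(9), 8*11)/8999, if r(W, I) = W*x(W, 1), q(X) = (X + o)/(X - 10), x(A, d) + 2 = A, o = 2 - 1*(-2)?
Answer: 195/8999 ≈ 0.021669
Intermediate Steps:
o = 4 (o = 2 + 2 = 4)
x(A, d) = -2 + A
q(X) = (4 + X)/(-10 + X) (q(X) = (X + 4)/(X - 10) = (4 + X)/(-10 + X))
r(W, I) = W*(-2 + W)
r(q(9), 8*11)/8999 = (((4 + 9)/(-10 + 9))*(-2 + (4 + 9)/(-10 + 9)))/8999 = ((13/(-1))*(-2 + 13/(-1)))*(1/8999) = ((-1*13)*(-2 - 1*13))*(1/8999) = -13*(-2 - 13)*(1/8999) = -13*(-15)*(1/8999) = 195*(1/8999) = 195/8999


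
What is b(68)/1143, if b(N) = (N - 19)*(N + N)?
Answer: 6664/1143 ≈ 5.8303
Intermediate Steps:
b(N) = 2*N*(-19 + N) (b(N) = (-19 + N)*(2*N) = 2*N*(-19 + N))
b(68)/1143 = (2*68*(-19 + 68))/1143 = (2*68*49)*(1/1143) = 6664*(1/1143) = 6664/1143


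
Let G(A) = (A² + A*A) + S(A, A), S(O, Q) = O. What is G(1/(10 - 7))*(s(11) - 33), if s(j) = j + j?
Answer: -55/9 ≈ -6.1111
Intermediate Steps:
s(j) = 2*j
G(A) = A + 2*A² (G(A) = (A² + A*A) + A = (A² + A²) + A = 2*A² + A = A + 2*A²)
G(1/(10 - 7))*(s(11) - 33) = ((1 + 2/(10 - 7))/(10 - 7))*(2*11 - 33) = ((1 + 2/3)/3)*(22 - 33) = ((1 + 2*(⅓))/3)*(-11) = ((1 + ⅔)/3)*(-11) = ((⅓)*(5/3))*(-11) = (5/9)*(-11) = -55/9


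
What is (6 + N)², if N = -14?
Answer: 64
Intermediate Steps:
(6 + N)² = (6 - 14)² = (-8)² = 64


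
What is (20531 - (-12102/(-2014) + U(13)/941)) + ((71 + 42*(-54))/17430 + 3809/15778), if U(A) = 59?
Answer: 191026884406760456/9307014734535 ≈ 20525.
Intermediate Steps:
(20531 - (-12102/(-2014) + U(13)/941)) + ((71 + 42*(-54))/17430 + 3809/15778) = (20531 - (-12102/(-2014) + 59/941)) + ((71 + 42*(-54))/17430 + 3809/15778) = (20531 - (-12102*(-1/2014) + 59*(1/941))) + ((71 - 2268)*(1/17430) + 3809*(1/15778)) = (20531 - (6051/1007 + 59/941)) + (-2197*1/17430 + 3809/15778) = (20531 - 1*5753404/947587) + (-2197/17430 + 3809/15778) = (20531 - 5753404/947587) + 1133093/9821805 = 19449155293/947587 + 1133093/9821805 = 191026884406760456/9307014734535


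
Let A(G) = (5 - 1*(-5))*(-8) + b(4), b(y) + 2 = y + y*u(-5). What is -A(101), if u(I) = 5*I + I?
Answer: 198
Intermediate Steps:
u(I) = 6*I
b(y) = -2 - 29*y (b(y) = -2 + (y + y*(6*(-5))) = -2 + (y + y*(-30)) = -2 + (y - 30*y) = -2 - 29*y)
A(G) = -198 (A(G) = (5 - 1*(-5))*(-8) + (-2 - 29*4) = (5 + 5)*(-8) + (-2 - 116) = 10*(-8) - 118 = -80 - 118 = -198)
-A(101) = -1*(-198) = 198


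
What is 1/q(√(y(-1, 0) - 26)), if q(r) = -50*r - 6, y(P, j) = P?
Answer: I/(6*(-I + 25*√3)) ≈ -8.8842e-5 + 0.003847*I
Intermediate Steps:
q(r) = -6 - 50*r
1/q(√(y(-1, 0) - 26)) = 1/(-6 - 50*√(-1 - 26)) = 1/(-6 - 150*I*√3)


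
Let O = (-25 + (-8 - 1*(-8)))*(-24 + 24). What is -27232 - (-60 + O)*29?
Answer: -25492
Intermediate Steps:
O = 0 (O = (-25 + (-8 + 8))*0 = (-25 + 0)*0 = -25*0 = 0)
-27232 - (-60 + O)*29 = -27232 - (-60 + 0)*29 = -27232 - (-60)*29 = -27232 - 1*(-1740) = -27232 + 1740 = -25492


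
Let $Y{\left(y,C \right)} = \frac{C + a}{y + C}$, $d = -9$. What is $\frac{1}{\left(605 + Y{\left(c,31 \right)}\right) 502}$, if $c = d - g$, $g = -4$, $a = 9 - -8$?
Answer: $\frac{13}{3960278} \approx 3.2826 \cdot 10^{-6}$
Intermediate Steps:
$a = 17$ ($a = 9 + 8 = 17$)
$c = -5$ ($c = -9 - -4 = -9 + 4 = -5$)
$Y{\left(y,C \right)} = \frac{17 + C}{C + y}$ ($Y{\left(y,C \right)} = \frac{C + 17}{y + C} = \frac{17 + C}{C + y}$)
$\frac{1}{\left(605 + Y{\left(c,31 \right)}\right) 502} = \frac{1}{\left(605 + \frac{17 + 31}{31 - 5}\right) 502} = \frac{1}{605 + \frac{1}{26} \cdot 48} \cdot \frac{1}{502} = \frac{1}{605 + \frac{24}{13}} \cdot \frac{1}{502} = \frac{1}{\frac{7889}{13}} \cdot \frac{1}{502} = \frac{13}{7889} \cdot \frac{1}{502} = \frac{13}{3960278}$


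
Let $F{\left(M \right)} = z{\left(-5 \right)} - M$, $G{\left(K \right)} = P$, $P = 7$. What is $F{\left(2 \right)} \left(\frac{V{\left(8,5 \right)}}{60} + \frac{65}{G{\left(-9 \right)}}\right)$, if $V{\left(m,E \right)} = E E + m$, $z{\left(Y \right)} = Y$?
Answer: $- \frac{1377}{20} \approx -68.85$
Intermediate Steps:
$G{\left(K \right)} = 7$
$V{\left(m,E \right)} = m + E^{2}$ ($V{\left(m,E \right)} = E^{2} + m = m + E^{2}$)
$F{\left(M \right)} = -5 - M$
$F{\left(2 \right)} \left(\frac{V{\left(8,5 \right)}}{60} + \frac{65}{G{\left(-9 \right)}}\right) = \left(-5 - 2\right) \left(\frac{8 + 5^{2}}{60} + \frac{65}{7}\right) = \left(-5 - 2\right) \left(\left(8 + 25\right) \frac{1}{60} + 65 \cdot \frac{1}{7}\right) = - 7 \left(33 \cdot \frac{1}{60} + \frac{65}{7}\right) = - 7 \left(\frac{11}{20} + \frac{65}{7}\right) = \left(-7\right) \frac{1377}{140} = - \frac{1377}{20}$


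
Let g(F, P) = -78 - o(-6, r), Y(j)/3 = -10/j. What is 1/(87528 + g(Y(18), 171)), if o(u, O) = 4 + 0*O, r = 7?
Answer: 1/87446 ≈ 1.1436e-5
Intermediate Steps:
Y(j) = -30/j (Y(j) = 3*(-10/j) = -30/j)
o(u, O) = 4 (o(u, O) = 4 + 0 = 4)
g(F, P) = -82 (g(F, P) = -78 - 1*4 = -78 - 4 = -82)
1/(87528 + g(Y(18), 171)) = 1/(87528 - 82) = 1/87446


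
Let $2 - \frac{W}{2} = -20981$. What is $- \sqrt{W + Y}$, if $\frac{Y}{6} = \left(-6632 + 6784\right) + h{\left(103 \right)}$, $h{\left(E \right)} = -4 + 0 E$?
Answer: $- \sqrt{42854} \approx -207.01$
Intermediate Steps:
$h{\left(E \right)} = -4$ ($h{\left(E \right)} = -4 + 0 = -4$)
$W = 41966$ ($W = 4 - -41962 = 4 + 41962 = 41966$)
$Y = 888$ ($Y = 6 \left(\left(-6632 + 6784\right) - 4\right) = 6 \left(152 - 4\right) = 6 \cdot 148 = 888$)
$- \sqrt{W + Y} = - \sqrt{41966 + 888} = - \sqrt{42854}$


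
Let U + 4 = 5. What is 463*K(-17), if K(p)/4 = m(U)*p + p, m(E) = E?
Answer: -62968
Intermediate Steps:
U = 1 (U = -4 + 5 = 1)
K(p) = 8*p (K(p) = 4*(1*p + p) = 4*(p + p) = 4*(2*p) = 8*p)
463*K(-17) = 463*(8*(-17)) = 463*(-136) = -62968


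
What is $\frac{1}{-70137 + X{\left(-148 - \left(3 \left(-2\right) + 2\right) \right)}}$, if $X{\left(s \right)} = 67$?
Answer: $- \frac{1}{70070} \approx -1.4271 \cdot 10^{-5}$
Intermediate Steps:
$\frac{1}{-70137 + X{\left(-148 - \left(3 \left(-2\right) + 2\right) \right)}} = \frac{1}{-70137 + 67} = \frac{1}{-70070} = - \frac{1}{70070}$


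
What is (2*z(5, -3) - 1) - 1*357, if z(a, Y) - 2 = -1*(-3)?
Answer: -348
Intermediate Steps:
z(a, Y) = 5 (z(a, Y) = 2 - 1*(-3) = 2 + 3 = 5)
(2*z(5, -3) - 1) - 1*357 = (2*5 - 1) - 1*357 = (10 - 1) - 357 = 9 - 357 = -348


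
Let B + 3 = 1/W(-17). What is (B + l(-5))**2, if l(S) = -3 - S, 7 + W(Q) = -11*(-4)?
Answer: 1296/1369 ≈ 0.94668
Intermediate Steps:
W(Q) = 37 (W(Q) = -7 - 11*(-4) = -7 + 44 = 37)
B = -110/37 (B = -3 + 1/37 = -110/37 ≈ -2.9730)
(B + l(-5))**2 = (-110/37 + (-3 - 1*(-5)))**2 = (-110/37 + (-3 + 5))**2 = (-110/37 + 2)**2 = (-36/37)**2 = 1296/1369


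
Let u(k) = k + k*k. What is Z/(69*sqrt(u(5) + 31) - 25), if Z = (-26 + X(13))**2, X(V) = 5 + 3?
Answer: 2025/72449 + 5589*sqrt(61)/72449 ≈ 0.63046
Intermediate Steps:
u(k) = k + k**2
X(V) = 8
Z = 324 (Z = (-26 + 8)**2 = (-18)**2 = 324)
Z/(69*sqrt(u(5) + 31) - 25) = 324/(69*sqrt(5*(1 + 5) + 31) - 25) = 324/(69*sqrt(5*6 + 31) - 25) = 324/(69*sqrt(30 + 31) - 25) = 324/(69*sqrt(61) - 25) = 324/(-25 + 69*sqrt(61))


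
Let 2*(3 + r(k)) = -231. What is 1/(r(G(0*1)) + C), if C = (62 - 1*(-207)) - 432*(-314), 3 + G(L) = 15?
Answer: 2/271597 ≈ 7.3639e-6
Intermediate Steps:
G(L) = 12 (G(L) = -3 + 15 = 12)
r(k) = -237/2 (r(k) = -3 + (½)*(-231) = -3 - 231/2 = -237/2)
C = 135917 (C = (62 + 207) + 135648 = 269 + 135648 = 135917)
1/(r(G(0*1)) + C) = 1/(-237/2 + 135917) = 1/(271597/2) = 2/271597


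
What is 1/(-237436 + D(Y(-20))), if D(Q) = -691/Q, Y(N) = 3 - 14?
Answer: -11/2611105 ≈ -4.2128e-6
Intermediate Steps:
Y(N) = -11
1/(-237436 + D(Y(-20))) = 1/(-237436 - 691/(-11)) = 1/(-237436 - 691*(-1/11)) = 1/(-237436 + 691/11) = 1/(-2611105/11) = -11/2611105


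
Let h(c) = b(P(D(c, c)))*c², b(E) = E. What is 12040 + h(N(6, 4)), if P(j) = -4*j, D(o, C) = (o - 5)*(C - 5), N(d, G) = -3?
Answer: 9736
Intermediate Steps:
D(o, C) = (-5 + C)*(-5 + o) (D(o, C) = (-5 + o)*(-5 + C) = (-5 + C)*(-5 + o))
h(c) = c²*(-100 - 4*c² + 40*c) (h(c) = (-4*(25 - 5*c - 5*c + c*c))*c² = (-4*(25 - 5*c - 5*c + c²))*c² = (-4*(25 + c² - 10*c))*c² = (-100 - 4*c² + 40*c)*c² = c²*(-100 - 4*c² + 40*c))
12040 + h(N(6, 4)) = 12040 + 4*(-3)²*(-25 - 1*(-3)² + 10*(-3)) = 12040 + 4*9*(-25 - 1*9 - 30) = 12040 + 4*9*(-25 - 9 - 30) = 12040 + 4*9*(-64) = 12040 - 2304 = 9736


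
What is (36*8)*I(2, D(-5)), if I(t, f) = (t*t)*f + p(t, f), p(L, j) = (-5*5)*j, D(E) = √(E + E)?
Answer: -6048*I*√10 ≈ -19125.0*I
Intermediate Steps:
D(E) = √2*√E (D(E) = √(2*E) = √2*√E)
p(L, j) = -25*j
I(t, f) = -25*f + f*t² (I(t, f) = (t*t)*f - 25*f = t²*f - 25*f = f*t² - 25*f = -25*f + f*t²)
(36*8)*I(2, D(-5)) = (36*8)*((√2*√(-5))*(-25 + 2²)) = 288*((√2*(I*√5))*(-25 + 4)) = 288*((I*√10)*(-21)) = 288*(-21*I*√10) = -6048*I*√10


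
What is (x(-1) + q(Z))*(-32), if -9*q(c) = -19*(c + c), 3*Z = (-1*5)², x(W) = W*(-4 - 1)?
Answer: -34720/27 ≈ -1285.9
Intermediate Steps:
x(W) = -5*W (x(W) = W*(-5) = -5*W)
Z = 25/3 (Z = (-1*5)²/3 = (⅓)*(-5)² = (⅓)*25 = 25/3 ≈ 8.3333)
q(c) = 38*c/9 (q(c) = -(-19)*(c + c)/9 = -(-19)*2*c/9 = -(-38)*c/9 = 38*c/9)
(x(-1) + q(Z))*(-32) = (-5*(-1) + (38/9)*(25/3))*(-32) = (5 + 950/27)*(-32) = (1085/27)*(-32) = -34720/27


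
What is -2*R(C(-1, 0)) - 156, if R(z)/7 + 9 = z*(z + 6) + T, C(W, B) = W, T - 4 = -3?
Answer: 26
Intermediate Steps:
T = 1 (T = 4 - 3 = 1)
R(z) = -56 + 7*z*(6 + z) (R(z) = -63 + 7*(z*(z + 6) + 1) = -63 + 7*(z*(6 + z) + 1) = -63 + 7*(1 + z*(6 + z)) = -63 + (7 + 7*z*(6 + z)) = -56 + 7*z*(6 + z))
-2*R(C(-1, 0)) - 156 = -2*(-56 + 7*(-1)² + 42*(-1)) - 156 = -2*(-56 + 7*1 - 42) - 156 = -2*(-56 + 7 - 42) - 156 = -2*(-91) - 156 = 182 - 156 = 26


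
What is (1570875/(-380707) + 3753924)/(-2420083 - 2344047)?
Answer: -1429143573393/1813737639910 ≈ -0.78796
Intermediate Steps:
(1570875/(-380707) + 3753924)/(-2420083 - 2344047) = (1570875*(-1/380707) + 3753924)/(-4764130) = (-1570875/380707 + 3753924)*(-1/4764130) = (1429143573393/380707)*(-1/4764130) = -1429143573393/1813737639910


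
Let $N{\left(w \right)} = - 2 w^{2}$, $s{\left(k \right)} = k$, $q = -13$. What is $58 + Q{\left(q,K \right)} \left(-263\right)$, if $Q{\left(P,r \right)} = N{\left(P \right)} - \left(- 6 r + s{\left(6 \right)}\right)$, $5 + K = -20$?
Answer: $129980$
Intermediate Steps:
$K = -25$ ($K = -5 - 20 = -25$)
$Q{\left(P,r \right)} = -6 - 2 P^{2} + 6 r$ ($Q{\left(P,r \right)} = - 2 P^{2} - \left(- 6 r + 6\right) = - 2 P^{2} - \left(6 - 6 r\right) = - 2 P^{2} + \left(-6 + 6 r\right) = -6 - 2 P^{2} + 6 r$)
$58 + Q{\left(q,K \right)} \left(-263\right) = 58 + \left(-6 - 2 \left(-13\right)^{2} + 6 \left(-25\right)\right) \left(-263\right) = 58 + \left(-6 - 338 - 150\right) \left(-263\right) = 58 - -129922 = 58 + 129922 = 129980$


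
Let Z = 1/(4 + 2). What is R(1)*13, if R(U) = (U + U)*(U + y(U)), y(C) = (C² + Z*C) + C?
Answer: 247/3 ≈ 82.333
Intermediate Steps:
Z = ⅙ (Z = 1/6 = ⅙ ≈ 0.16667)
y(C) = C² + 7*C/6 (y(C) = (C² + C/6) + C = C² + 7*C/6)
R(U) = 2*U*(U + U*(7 + 6*U)/6) (R(U) = (U + U)*(U + U*(7 + 6*U)/6) = (2*U)*(U + U*(7 + 6*U)/6) = 2*U*(U + U*(7 + 6*U)/6))
R(1)*13 = ((⅓)*1²*(13 + 6*1))*13 = ((⅓)*1*(13 + 6))*13 = ((⅓)*1*19)*13 = (19/3)*13 = 247/3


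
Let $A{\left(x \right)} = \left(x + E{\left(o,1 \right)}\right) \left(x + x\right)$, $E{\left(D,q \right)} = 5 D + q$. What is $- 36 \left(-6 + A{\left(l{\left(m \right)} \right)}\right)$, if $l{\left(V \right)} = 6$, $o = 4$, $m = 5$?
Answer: $-11448$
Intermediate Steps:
$E{\left(D,q \right)} = q + 5 D$
$A{\left(x \right)} = 2 x \left(21 + x\right)$ ($A{\left(x \right)} = \left(x + \left(1 + 5 \cdot 4\right)\right) \left(x + x\right) = \left(x + \left(1 + 20\right)\right) 2 x = \left(x + 21\right) 2 x = \left(21 + x\right) 2 x = 2 x \left(21 + x\right)$)
$- 36 \left(-6 + A{\left(l{\left(m \right)} \right)}\right) = - 36 \left(-6 + 2 \cdot 6 \left(21 + 6\right)\right) = - 36 \left(-6 + 2 \cdot 6 \cdot 27\right) = - 36 \left(-6 + 324\right) = \left(-36\right) 318 = -11448$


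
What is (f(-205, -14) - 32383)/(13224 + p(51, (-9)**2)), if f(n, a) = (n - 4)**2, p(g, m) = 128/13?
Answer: 73437/86020 ≈ 0.85372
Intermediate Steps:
p(g, m) = 128/13 (p(g, m) = 128*(1/13) = 128/13)
f(n, a) = (-4 + n)**2
(f(-205, -14) - 32383)/(13224 + p(51, (-9)**2)) = ((-4 - 205)**2 - 32383)/(13224 + 128/13) = ((-209)**2 - 32383)/(172040/13) = (43681 - 32383)*(13/172040) = 11298*(13/172040) = 73437/86020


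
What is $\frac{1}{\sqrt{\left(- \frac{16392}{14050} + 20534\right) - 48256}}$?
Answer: $- \frac{5 i \sqrt{54726224126}}{194755246} \approx - 0.0060059 i$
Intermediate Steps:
$\frac{1}{\sqrt{\left(- \frac{16392}{14050} + 20534\right) - 48256}} = \frac{1}{\sqrt{\left(\left(-16392\right) \frac{1}{14050} + 20534\right) - 48256}} = \frac{1}{\sqrt{\left(- \frac{8196}{7025} + 20534\right) - 48256}} = \frac{1}{\sqrt{\frac{144243154}{7025} - 48256}} = \frac{1}{\sqrt{- \frac{194755246}{7025}}} = \frac{1}{\frac{1}{1405} i \sqrt{54726224126}} = - \frac{5 i \sqrt{54726224126}}{194755246}$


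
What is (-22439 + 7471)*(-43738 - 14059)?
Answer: 865105496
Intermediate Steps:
(-22439 + 7471)*(-43738 - 14059) = -14968*(-57797) = 865105496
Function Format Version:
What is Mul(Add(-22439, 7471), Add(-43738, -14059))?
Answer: 865105496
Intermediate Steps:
Mul(Add(-22439, 7471), Add(-43738, -14059)) = Mul(-14968, -57797) = 865105496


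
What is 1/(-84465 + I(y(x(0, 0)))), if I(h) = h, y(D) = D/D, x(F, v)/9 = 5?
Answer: -1/84464 ≈ -1.1839e-5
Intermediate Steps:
x(F, v) = 45 (x(F, v) = 9*5 = 45)
y(D) = 1
1/(-84465 + I(y(x(0, 0)))) = 1/(-84465 + 1) = 1/(-84464) = -1/84464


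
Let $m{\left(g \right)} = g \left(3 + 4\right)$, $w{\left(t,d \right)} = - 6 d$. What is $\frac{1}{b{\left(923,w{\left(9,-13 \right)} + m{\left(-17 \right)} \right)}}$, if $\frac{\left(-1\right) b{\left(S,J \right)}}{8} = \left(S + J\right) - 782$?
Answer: $- \frac{1}{800} \approx -0.00125$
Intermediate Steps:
$m{\left(g \right)} = 7 g$ ($m{\left(g \right)} = g 7 = 7 g$)
$b{\left(S,J \right)} = 6256 - 8 J - 8 S$ ($b{\left(S,J \right)} = - 8 \left(\left(S + J\right) - 782\right) = - 8 \left(\left(J + S\right) - 782\right) = - 8 \left(-782 + J + S\right) = 6256 - 8 J - 8 S$)
$\frac{1}{b{\left(923,w{\left(9,-13 \right)} + m{\left(-17 \right)} \right)}} = \frac{1}{6256 - 8 \left(\left(-6\right) \left(-13\right) + 7 \left(-17\right)\right) - 7384} = \frac{1}{6256 - 8 \left(78 - 119\right) - 7384} = \frac{1}{6256 - -328 - 7384} = \frac{1}{6256 + 328 - 7384} = \frac{1}{-800} = - \frac{1}{800}$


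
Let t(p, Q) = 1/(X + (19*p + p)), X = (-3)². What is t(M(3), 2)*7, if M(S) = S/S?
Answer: 7/29 ≈ 0.24138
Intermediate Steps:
X = 9
M(S) = 1
t(p, Q) = 1/(9 + 20*p) (t(p, Q) = 1/(9 + (19*p + p)) = 1/(9 + 20*p))
t(M(3), 2)*7 = 7/(9 + 20*1) = 7/(9 + 20) = 7/29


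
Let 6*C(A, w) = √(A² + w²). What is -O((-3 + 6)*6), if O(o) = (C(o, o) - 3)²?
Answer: -27 + 18*√2 ≈ -1.5442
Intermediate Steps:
C(A, w) = √(A² + w²)/6
O(o) = (-3 + √2*√(o²)/6)² (O(o) = (√(o² + o²)/6 - 3)² = (√(2*o²)/6 - 3)² = ((√2*√(o²))/6 - 3)² = (√2*√(o²)/6 - 3)² = (-3 + √2*√(o²)/6)²)
-O((-3 + 6)*6) = -(-18 + √2*√(((-3 + 6)*6)²))²/36 = -(-18 + √2*√((3*6)²))²/36 = -(-18 + √2*√(18²))²/36 = -(-18 + √2*√324)²/36 = -(-18 + √2*18)²/36 = -(-18 + 18*√2)²/36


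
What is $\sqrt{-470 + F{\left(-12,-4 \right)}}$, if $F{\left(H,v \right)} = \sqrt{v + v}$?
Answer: $\sqrt{-470 + 2 i \sqrt{2}} \approx 0.06523 + 21.68 i$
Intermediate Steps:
$F{\left(H,v \right)} = \sqrt{2} \sqrt{v}$ ($F{\left(H,v \right)} = \sqrt{2 v} = \sqrt{2} \sqrt{v}$)
$\sqrt{-470 + F{\left(-12,-4 \right)}} = \sqrt{-470 + \sqrt{2} \sqrt{-4}} = \sqrt{-470 + \sqrt{2} \cdot 2 i} = \sqrt{-470 + 2 i \sqrt{2}}$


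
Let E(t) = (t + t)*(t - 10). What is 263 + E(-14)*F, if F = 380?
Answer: 255623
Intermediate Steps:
E(t) = 2*t*(-10 + t) (E(t) = (2*t)*(-10 + t) = 2*t*(-10 + t))
263 + E(-14)*F = 263 + (2*(-14)*(-10 - 14))*380 = 263 + (2*(-14)*(-24))*380 = 263 + 672*380 = 263 + 255360 = 255623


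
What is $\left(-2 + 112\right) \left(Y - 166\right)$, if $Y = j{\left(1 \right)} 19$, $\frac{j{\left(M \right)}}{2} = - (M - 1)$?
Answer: $-18260$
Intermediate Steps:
$j{\left(M \right)} = 2 - 2 M$ ($j{\left(M \right)} = 2 \left(- (M - 1)\right) = 2 \left(- (-1 + M)\right) = 2 \left(1 - M\right) = 2 - 2 M$)
$Y = 0$ ($Y = \left(2 - 2\right) 19 = 0 \cdot 19 = 0$)
$\left(-2 + 112\right) \left(Y - 166\right) = \left(-2 + 112\right) \left(0 - 166\right) = 110 \left(-166\right) = -18260$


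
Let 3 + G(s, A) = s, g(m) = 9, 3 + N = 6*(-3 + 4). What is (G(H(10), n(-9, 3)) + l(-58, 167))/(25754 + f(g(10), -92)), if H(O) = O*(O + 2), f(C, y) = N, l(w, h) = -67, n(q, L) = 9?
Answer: 50/25757 ≈ 0.0019412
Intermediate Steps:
N = 3 (N = -3 + 6*(-3 + 4) = -3 + 6*1 = -3 + 6 = 3)
f(C, y) = 3
H(O) = O*(2 + O)
G(s, A) = -3 + s
(G(H(10), n(-9, 3)) + l(-58, 167))/(25754 + f(g(10), -92)) = ((-3 + 10*(2 + 10)) - 67)/(25754 + 3) = ((-3 + 10*12) - 67)/25757 = ((-3 + 120) - 67)*(1/25757) = (117 - 67)*(1/25757) = 50*(1/25757) = 50/25757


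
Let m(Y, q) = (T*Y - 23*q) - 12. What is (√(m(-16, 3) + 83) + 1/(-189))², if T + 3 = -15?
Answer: 10359091/35721 - 2*√290/189 ≈ 289.82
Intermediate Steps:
T = -18 (T = -3 - 15 = -18)
m(Y, q) = -12 - 23*q - 18*Y (m(Y, q) = (-18*Y - 23*q) - 12 = (-23*q - 18*Y) - 12 = -12 - 23*q - 18*Y)
(√(m(-16, 3) + 83) + 1/(-189))² = (√((-12 - 23*3 - 18*(-16)) + 83) + 1/(-189))² = (√((-12 - 69 + 288) + 83) - 1/189)² = (√(207 + 83) - 1/189)² = (√290 - 1/189)² = (-1/189 + √290)²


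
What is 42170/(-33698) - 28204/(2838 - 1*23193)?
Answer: 46024021/342961395 ≈ 0.13420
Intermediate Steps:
42170/(-33698) - 28204/(2838 - 1*23193) = 42170*(-1/33698) - 28204/(2838 - 23193) = -21085/16849 - 28204/(-20355) = -21085/16849 - 28204*(-1/20355) = -21085/16849 + 28204/20355 = 46024021/342961395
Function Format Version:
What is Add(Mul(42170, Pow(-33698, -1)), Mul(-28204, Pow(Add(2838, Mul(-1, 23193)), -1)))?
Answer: Rational(46024021, 342961395) ≈ 0.13420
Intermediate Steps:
Add(Mul(42170, Pow(-33698, -1)), Mul(-28204, Pow(Add(2838, Mul(-1, 23193)), -1))) = Add(Mul(42170, Rational(-1, 33698)), Mul(-28204, Pow(Add(2838, -23193), -1))) = Add(Rational(-21085, 16849), Mul(-28204, Pow(-20355, -1))) = Add(Rational(-21085, 16849), Mul(-28204, Rational(-1, 20355))) = Add(Rational(-21085, 16849), Rational(28204, 20355)) = Rational(46024021, 342961395)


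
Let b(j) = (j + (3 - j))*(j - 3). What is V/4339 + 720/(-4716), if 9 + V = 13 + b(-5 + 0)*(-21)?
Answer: -20232/568409 ≈ -0.035594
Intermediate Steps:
b(j) = -9 + 3*j (b(j) = 3*(-3 + j) = -9 + 3*j)
V = 508 (V = -9 + (13 + (-9 + 3*(-5 + 0))*(-21)) = -9 + (13 + (-9 + 3*(-5))*(-21)) = -9 + (13 + (-9 - 15)*(-21)) = -9 + (13 - 24*(-21)) = -9 + (13 + 504) = -9 + 517 = 508)
V/4339 + 720/(-4716) = 508/4339 + 720/(-4716) = 508*(1/4339) + 720*(-1/4716) = 508/4339 - 20/131 = -20232/568409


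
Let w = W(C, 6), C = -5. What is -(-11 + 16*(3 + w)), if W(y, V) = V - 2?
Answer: -101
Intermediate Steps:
W(y, V) = -2 + V
w = 4 (w = -2 + 6 = 4)
-(-11 + 16*(3 + w)) = -(-11 + 16*(3 + 4)) = -(-11 + 16*7) = -(-11 + 112) = -1*101 = -101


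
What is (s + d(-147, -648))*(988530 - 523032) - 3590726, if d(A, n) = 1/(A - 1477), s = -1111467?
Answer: -420120076341853/812 ≈ -5.1739e+11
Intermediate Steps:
d(A, n) = 1/(-1477 + A)
(s + d(-147, -648))*(988530 - 523032) - 3590726 = (-1111467 + 1/(-1477 - 147))*(988530 - 523032) - 3590726 = (-1111467 + 1/(-1624))*465498 - 3590726 = (-1111467 - 1/1624)*465498 - 3590726 = -1805022409/1624*465498 - 3590726 = -420117160672341/812 - 3590726 = -420120076341853/812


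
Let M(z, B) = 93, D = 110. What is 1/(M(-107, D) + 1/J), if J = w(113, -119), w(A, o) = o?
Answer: 119/11066 ≈ 0.010754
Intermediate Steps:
J = -119
1/(M(-107, D) + 1/J) = 1/(93 + 1/(-119)) = 1/(93 - 1/119) = 1/(11066/119) = 119/11066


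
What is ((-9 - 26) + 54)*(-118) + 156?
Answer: -2086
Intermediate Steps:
((-9 - 26) + 54)*(-118) + 156 = (-35 + 54)*(-118) + 156 = 19*(-118) + 156 = -2242 + 156 = -2086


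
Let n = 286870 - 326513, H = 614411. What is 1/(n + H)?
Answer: 1/574768 ≈ 1.7398e-6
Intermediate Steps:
n = -39643
1/(n + H) = 1/(-39643 + 614411) = 1/574768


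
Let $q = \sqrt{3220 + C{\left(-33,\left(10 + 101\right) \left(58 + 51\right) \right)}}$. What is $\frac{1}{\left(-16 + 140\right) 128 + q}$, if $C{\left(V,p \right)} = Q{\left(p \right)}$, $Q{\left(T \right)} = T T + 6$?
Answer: $\frac{15872}{105531357} - \frac{\sqrt{146389027}}{105531357} \approx 3.5751 \cdot 10^{-5}$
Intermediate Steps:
$Q{\left(T \right)} = 6 + T^{2}$ ($Q{\left(T \right)} = T^{2} + 6 = 6 + T^{2}$)
$C{\left(V,p \right)} = 6 + p^{2}$
$q = \sqrt{146389027}$ ($q = \sqrt{3220 + \left(6 + \left(\left(10 + 101\right) \left(58 + 51\right)\right)^{2}\right)} = \sqrt{3220 + \left(6 + \left(111 \cdot 109\right)^{2}\right)} = \sqrt{3220 + \left(6 + 12099^{2}\right)} = \sqrt{3220 + \left(6 + 146385801\right)} = \sqrt{3220 + 146385807} = \sqrt{146389027} \approx 12099.0$)
$\frac{1}{\left(-16 + 140\right) 128 + q} = \frac{1}{\left(-16 + 140\right) 128 + \sqrt{146389027}} = \frac{1}{124 \cdot 128 + \sqrt{146389027}} = \frac{1}{15872 + \sqrt{146389027}}$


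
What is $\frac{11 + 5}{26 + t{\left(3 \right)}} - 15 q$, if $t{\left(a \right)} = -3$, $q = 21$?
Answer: $- \frac{7229}{23} \approx -314.3$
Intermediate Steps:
$\frac{11 + 5}{26 + t{\left(3 \right)}} - 15 q = \frac{11 + 5}{26 - 3} - 315 = \frac{16}{23} - 315 = - \frac{7229}{23}$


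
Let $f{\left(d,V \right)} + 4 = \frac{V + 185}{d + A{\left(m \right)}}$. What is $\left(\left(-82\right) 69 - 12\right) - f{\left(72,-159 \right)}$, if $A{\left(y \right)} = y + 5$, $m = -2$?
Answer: $- \frac{424976}{75} \approx -5666.3$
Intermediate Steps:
$A{\left(y \right)} = 5 + y$
$f{\left(d,V \right)} = -4 + \frac{185 + V}{3 + d}$ ($f{\left(d,V \right)} = -4 + \frac{V + 185}{d + \left(5 - 2\right)} = -4 + \frac{185 + V}{d + 3} = -4 + \frac{185 + V}{3 + d}$)
$\left(\left(-82\right) 69 - 12\right) - f{\left(72,-159 \right)} = \left(\left(-82\right) 69 - 12\right) - \frac{173 - 159 - 288}{3 + 72} = \left(-5658 - 12\right) - \frac{173 - 159 - 288}{75} = -5670 - \frac{1}{75} \left(-274\right) = -5670 - - \frac{274}{75} = -5670 + \frac{274}{75} = - \frac{424976}{75}$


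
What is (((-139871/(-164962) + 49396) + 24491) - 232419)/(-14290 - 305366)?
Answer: 26151615913/52731093072 ≈ 0.49594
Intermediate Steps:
(((-139871/(-164962) + 49396) + 24491) - 232419)/(-14290 - 305366) = (((-139871*(-1/164962) + 49396) + 24491) - 232419)/(-319656) = (((139871/164962 + 49396) + 24491) - 232419)*(-1/319656) = ((8148602823/164962 + 24491) - 232419)*(-1/319656) = (12188687165/164962 - 232419)*(-1/319656) = -26151615913/164962*(-1/319656) = 26151615913/52731093072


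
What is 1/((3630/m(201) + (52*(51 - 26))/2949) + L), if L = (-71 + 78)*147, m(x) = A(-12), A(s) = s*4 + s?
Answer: 5898/5714813 ≈ 0.0010321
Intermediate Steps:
A(s) = 5*s (A(s) = 4*s + s = 5*s)
m(x) = -60 (m(x) = 5*(-12) = -60)
L = 1029 (L = 7*147 = 1029)
1/((3630/m(201) + (52*(51 - 26))/2949) + L) = 1/((3630/(-60) + (52*(51 - 26))/2949) + 1029) = 1/((3630*(-1/60) + (52*25)*(1/2949)) + 1029) = 1/((-121/2 + 1300*(1/2949)) + 1029) = 1/((-121/2 + 1300/2949) + 1029) = 1/(-354229/5898 + 1029) = 1/(5714813/5898) = 5898/5714813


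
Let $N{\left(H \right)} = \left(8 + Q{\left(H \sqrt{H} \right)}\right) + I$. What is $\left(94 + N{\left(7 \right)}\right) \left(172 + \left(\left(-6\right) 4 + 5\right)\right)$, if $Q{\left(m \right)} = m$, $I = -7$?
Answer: $14535 + 1071 \sqrt{7} \approx 17369.0$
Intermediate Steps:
$N{\left(H \right)} = 1 + H^{\frac{3}{2}}$ ($N{\left(H \right)} = \left(8 + H \sqrt{H}\right) - 7 = \left(8 + H^{\frac{3}{2}}\right) - 7 = 1 + H^{\frac{3}{2}}$)
$\left(94 + N{\left(7 \right)}\right) \left(172 + \left(\left(-6\right) 4 + 5\right)\right) = \left(94 + \left(1 + 7^{\frac{3}{2}}\right)\right) \left(172 + \left(\left(-6\right) 4 + 5\right)\right) = \left(94 + \left(1 + 7 \sqrt{7}\right)\right) \left(172 + \left(-24 + 5\right)\right) = \left(95 + 7 \sqrt{7}\right) \left(172 - 19\right) = \left(95 + 7 \sqrt{7}\right) 153 = 14535 + 1071 \sqrt{7}$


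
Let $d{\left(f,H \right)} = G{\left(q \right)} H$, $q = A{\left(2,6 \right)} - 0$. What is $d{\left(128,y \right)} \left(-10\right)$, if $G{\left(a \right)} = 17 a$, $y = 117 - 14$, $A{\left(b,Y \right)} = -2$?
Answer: $35020$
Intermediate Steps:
$y = 103$
$q = -2$ ($q = -2 - 0 = -2 + 0 = -2$)
$d{\left(f,H \right)} = - 34 H$ ($d{\left(f,H \right)} = 17 \left(-2\right) H = - 34 H$)
$d{\left(128,y \right)} \left(-10\right) = \left(-34\right) 103 \left(-10\right) = \left(-3502\right) \left(-10\right) = 35020$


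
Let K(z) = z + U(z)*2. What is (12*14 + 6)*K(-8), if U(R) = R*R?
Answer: 20880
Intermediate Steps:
U(R) = R²
K(z) = z + 2*z² (K(z) = z + z²*2 = z + 2*z²)
(12*14 + 6)*K(-8) = (12*14 + 6)*(-8*(1 + 2*(-8))) = (168 + 6)*(-8*(1 - 16)) = 174*(-8*(-15)) = 174*120 = 20880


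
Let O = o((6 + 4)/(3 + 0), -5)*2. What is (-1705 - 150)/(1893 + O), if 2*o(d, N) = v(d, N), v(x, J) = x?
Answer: -5565/5689 ≈ -0.97820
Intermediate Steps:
o(d, N) = d/2
O = 10/3 (O = (((6 + 4)/(3 + 0))/2)*2 = ((10/3)/2)*2 = ((10*(⅓))/2)*2 = ((½)*(10/3))*2 = (5/3)*2 = 10/3 ≈ 3.3333)
(-1705 - 150)/(1893 + O) = (-1705 - 150)/(1893 + 10/3) = -1855/5689/3 = -1855*3/5689 = -5565/5689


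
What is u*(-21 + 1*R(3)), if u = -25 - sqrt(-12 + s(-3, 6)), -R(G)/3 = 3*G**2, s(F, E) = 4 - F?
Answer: 2550 + 102*I*sqrt(5) ≈ 2550.0 + 228.08*I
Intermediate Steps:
R(G) = -9*G**2
u = -25 - I*sqrt(5) (u = -25 - sqrt(-12 + (4 - 1*(-3))) = -25 - sqrt(-12 + (4 + 3)) = -25 - sqrt(-12 + 7) = -25 - sqrt(-5) = -25 - I*sqrt(5) ≈ -25.0 - 2.2361*I)
u*(-21 + 1*R(3)) = (-25 - I*sqrt(5))*(-21 + 1*(-9*3**2)) = (-25 - I*sqrt(5))*(-21 + 1*(-9*9)) = (-25 - I*sqrt(5))*(-21 + 1*(-81)) = (-25 - I*sqrt(5))*(-21 - 81) = (-25 - I*sqrt(5))*(-102) = 2550 + 102*I*sqrt(5)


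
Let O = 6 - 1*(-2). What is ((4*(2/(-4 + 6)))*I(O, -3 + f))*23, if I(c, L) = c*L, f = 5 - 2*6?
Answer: -7360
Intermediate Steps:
O = 8 (O = 6 + 2 = 8)
f = -7 (f = 5 - 12 = -7)
I(c, L) = L*c
((4*(2/(-4 + 6)))*I(O, -3 + f))*23 = ((4*(2/(-4 + 6)))*((-3 - 7)*8))*23 = ((4*(2/2))*(-10*8))*23 = ((4*(2*(1/2)))*(-80))*23 = ((4*1)*(-80))*23 = (4*(-80))*23 = -320*23 = -7360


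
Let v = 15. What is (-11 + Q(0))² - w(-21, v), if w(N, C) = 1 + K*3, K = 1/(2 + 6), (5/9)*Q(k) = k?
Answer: 957/8 ≈ 119.63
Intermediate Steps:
Q(k) = 9*k/5
K = ⅛ (K = 1/8 = ⅛ ≈ 0.12500)
w(N, C) = 11/8 (w(N, C) = 1 + (⅛)*3 = 1 + 3/8 = 11/8)
(-11 + Q(0))² - w(-21, v) = (-11 + (9/5)*0)² - 1*11/8 = (-11 + 0)² - 11/8 = (-11)² - 11/8 = 121 - 11/8 = 957/8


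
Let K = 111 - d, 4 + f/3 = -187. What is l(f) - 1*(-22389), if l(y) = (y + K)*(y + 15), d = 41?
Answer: 303063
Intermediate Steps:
f = -573 (f = -12 + 3*(-187) = -12 - 561 = -573)
K = 70 (K = 111 - 1*41 = 111 - 41 = 70)
l(y) = (15 + y)*(70 + y) (l(y) = (y + 70)*(y + 15) = (70 + y)*(15 + y) = (15 + y)*(70 + y))
l(f) - 1*(-22389) = (1050 + (-573)² + 85*(-573)) - 1*(-22389) = (1050 + 328329 - 48705) + 22389 = 280674 + 22389 = 303063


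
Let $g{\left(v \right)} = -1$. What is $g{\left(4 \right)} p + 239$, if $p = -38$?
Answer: $277$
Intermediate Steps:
$g{\left(4 \right)} p + 239 = \left(-1\right) \left(-38\right) + 239 = 38 + 239 = 277$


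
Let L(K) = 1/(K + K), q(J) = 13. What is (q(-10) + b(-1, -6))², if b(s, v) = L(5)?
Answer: 17161/100 ≈ 171.61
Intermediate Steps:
L(K) = 1/(2*K)
b(s, v) = ⅒ (b(s, v) = (½)/5 = (½)*(⅕) = ⅒)
(q(-10) + b(-1, -6))² = (13 + ⅒)² = (131/10)² = 17161/100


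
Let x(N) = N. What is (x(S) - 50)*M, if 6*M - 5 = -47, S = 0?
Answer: 350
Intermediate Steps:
M = -7 (M = ⅚ + (⅙)*(-47) = ⅚ - 47/6 = -7)
(x(S) - 50)*M = (0 - 50)*(-7) = -50*(-7) = 350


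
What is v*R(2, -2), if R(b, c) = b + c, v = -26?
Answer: 0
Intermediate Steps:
v*R(2, -2) = -26*(2 - 2) = -26*0 = 0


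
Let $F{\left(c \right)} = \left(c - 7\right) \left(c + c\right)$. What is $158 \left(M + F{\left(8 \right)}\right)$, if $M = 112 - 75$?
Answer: $8374$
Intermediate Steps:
$F{\left(c \right)} = 2 c \left(-7 + c\right)$ ($F{\left(c \right)} = \left(-7 + c\right) 2 c = 2 c \left(-7 + c\right)$)
$M = 37$
$158 \left(M + F{\left(8 \right)}\right) = 158 \left(37 + 2 \cdot 8 \left(-7 + 8\right)\right) = 158 \left(37 + 2 \cdot 8 \cdot 1\right) = 158 \left(37 + 16\right) = 158 \cdot 53 = 8374$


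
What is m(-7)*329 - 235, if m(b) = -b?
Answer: 2068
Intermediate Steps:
m(-7)*329 - 235 = -1*(-7)*329 - 235 = 7*329 - 235 = 2303 - 235 = 2068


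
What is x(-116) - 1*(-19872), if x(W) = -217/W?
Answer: 2305369/116 ≈ 19874.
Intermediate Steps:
x(-116) - 1*(-19872) = -217/(-116) - 1*(-19872) = -217*(-1/116) + 19872 = 217/116 + 19872 = 2305369/116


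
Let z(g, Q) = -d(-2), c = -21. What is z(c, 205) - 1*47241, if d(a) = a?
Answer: -47239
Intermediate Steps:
z(g, Q) = 2 (z(g, Q) = -1*(-2) = 2)
z(c, 205) - 1*47241 = 2 - 1*47241 = 2 - 47241 = -47239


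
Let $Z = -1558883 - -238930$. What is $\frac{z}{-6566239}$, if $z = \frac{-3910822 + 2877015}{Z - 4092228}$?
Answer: $- \frac{1033807}{35537673957259} \approx -2.909 \cdot 10^{-8}$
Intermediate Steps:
$Z = -1319953$ ($Z = -1558883 + 238930 = -1319953$)
$z = \frac{1033807}{5412181}$ ($z = \frac{-3910822 + 2877015}{-1319953 - 4092228} = - \frac{1033807}{-5412181} = \left(-1033807\right) \left(- \frac{1}{5412181}\right) = \frac{1033807}{5412181} \approx 0.19101$)
$\frac{z}{-6566239} = \frac{1033807}{5412181 \left(-6566239\right)} = \frac{1033807}{5412181} \left(- \frac{1}{6566239}\right) = - \frac{1033807}{35537673957259}$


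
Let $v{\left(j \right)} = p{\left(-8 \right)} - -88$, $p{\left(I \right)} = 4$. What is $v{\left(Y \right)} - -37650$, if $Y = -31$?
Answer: $37742$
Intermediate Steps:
$v{\left(j \right)} = 92$ ($v{\left(j \right)} = 4 - -88 = 4 + 88 = 92$)
$v{\left(Y \right)} - -37650 = 92 - -37650 = 92 + 37650 = 37742$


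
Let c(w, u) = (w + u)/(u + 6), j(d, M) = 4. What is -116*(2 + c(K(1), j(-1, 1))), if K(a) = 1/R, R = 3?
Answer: -4234/15 ≈ -282.27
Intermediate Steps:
K(a) = 1/3
c(w, u) = (u + w)/(6 + u)
-116*(2 + c(K(1), j(-1, 1))) = -116*(2 + (4 + 1/3)/(6 + 4)) = -116*(2 + (13/3)/10) = -116*(2 + (1/10)*(13/3)) = -116*(2 + 13/30) = -116*73/30 = -4234/15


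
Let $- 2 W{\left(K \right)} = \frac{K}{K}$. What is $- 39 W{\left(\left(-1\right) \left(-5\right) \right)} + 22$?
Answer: $\frac{83}{2} \approx 41.5$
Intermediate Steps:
$W{\left(K \right)} = - \frac{1}{2}$ ($W{\left(K \right)} = - \frac{K \frac{1}{K}}{2} = \left(- \frac{1}{2}\right) 1 = - \frac{1}{2}$)
$- 39 W{\left(\left(-1\right) \left(-5\right) \right)} + 22 = \left(-39\right) \left(- \frac{1}{2}\right) + 22 = \frac{39}{2} + 22 = \frac{83}{2}$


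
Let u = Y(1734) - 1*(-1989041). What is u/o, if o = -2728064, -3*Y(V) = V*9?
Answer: -1983839/2728064 ≈ -0.72720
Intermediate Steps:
Y(V) = -3*V (Y(V) = -V*9/3 = -3*V)
u = 1983839 (u = -3*1734 - 1*(-1989041) = -5202 + 1989041 = 1983839)
u/o = 1983839/(-2728064) = 1983839*(-1/2728064) = -1983839/2728064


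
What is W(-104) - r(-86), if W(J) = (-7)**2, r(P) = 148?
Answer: -99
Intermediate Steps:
W(J) = 49
W(-104) - r(-86) = 49 - 1*148 = 49 - 148 = -99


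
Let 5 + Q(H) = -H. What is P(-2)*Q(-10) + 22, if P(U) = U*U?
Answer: 42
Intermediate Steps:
P(U) = U²
Q(H) = -5 - H
P(-2)*Q(-10) + 22 = (-2)²*(-5 - 1*(-10)) + 22 = 4*(-5 + 10) + 22 = 4*5 + 22 = 20 + 22 = 42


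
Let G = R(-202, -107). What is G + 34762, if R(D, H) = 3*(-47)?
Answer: 34621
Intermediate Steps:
R(D, H) = -141
G = -141
G + 34762 = -141 + 34762 = 34621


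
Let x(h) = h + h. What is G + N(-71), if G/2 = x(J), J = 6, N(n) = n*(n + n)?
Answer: 10106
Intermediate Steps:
N(n) = 2*n**2 (N(n) = n*(2*n) = 2*n**2)
x(h) = 2*h
G = 24 (G = 2*(2*6) = 2*12 = 24)
G + N(-71) = 24 + 2*(-71)**2 = 24 + 2*5041 = 24 + 10082 = 10106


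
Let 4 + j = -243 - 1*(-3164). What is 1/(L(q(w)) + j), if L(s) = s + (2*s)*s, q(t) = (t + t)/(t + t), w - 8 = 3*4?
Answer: 1/2920 ≈ 0.00034247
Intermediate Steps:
w = 20 (w = 8 + 3*4 = 8 + 12 = 20)
q(t) = 1 (q(t) = (2*t)/((2*t)) = (2*t)*(1/(2*t)) = 1)
L(s) = s + 2*s²
j = 2917 (j = -4 + (-243 - 1*(-3164)) = -4 + (-243 + 3164) = -4 + 2921 = 2917)
1/(L(q(w)) + j) = 1/(1*(1 + 2*1) + 2917) = 1/(1*(1 + 2) + 2917) = 1/(1*3 + 2917) = 1/(3 + 2917) = 1/2920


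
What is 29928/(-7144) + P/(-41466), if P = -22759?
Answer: -134800519/37029138 ≈ -3.6404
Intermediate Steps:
29928/(-7144) + P/(-41466) = 29928/(-7144) - 22759/(-41466) = 29928*(-1/7144) - 22759*(-1/41466) = -3741/893 + 22759/41466 = -134800519/37029138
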